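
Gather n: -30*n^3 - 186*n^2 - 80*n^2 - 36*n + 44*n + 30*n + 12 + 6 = -30*n^3 - 266*n^2 + 38*n + 18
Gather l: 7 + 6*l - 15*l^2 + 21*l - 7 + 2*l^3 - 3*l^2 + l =2*l^3 - 18*l^2 + 28*l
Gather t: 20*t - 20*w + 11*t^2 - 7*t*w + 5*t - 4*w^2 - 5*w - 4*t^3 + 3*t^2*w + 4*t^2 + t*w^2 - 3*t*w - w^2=-4*t^3 + t^2*(3*w + 15) + t*(w^2 - 10*w + 25) - 5*w^2 - 25*w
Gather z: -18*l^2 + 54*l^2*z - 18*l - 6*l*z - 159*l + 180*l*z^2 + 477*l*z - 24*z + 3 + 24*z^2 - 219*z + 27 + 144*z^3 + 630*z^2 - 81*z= -18*l^2 - 177*l + 144*z^3 + z^2*(180*l + 654) + z*(54*l^2 + 471*l - 324) + 30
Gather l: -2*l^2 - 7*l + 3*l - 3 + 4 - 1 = -2*l^2 - 4*l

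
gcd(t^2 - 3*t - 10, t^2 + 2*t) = t + 2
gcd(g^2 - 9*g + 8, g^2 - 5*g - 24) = g - 8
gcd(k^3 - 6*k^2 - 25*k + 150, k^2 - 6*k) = k - 6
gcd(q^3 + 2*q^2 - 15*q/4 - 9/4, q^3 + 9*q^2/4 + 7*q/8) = q + 1/2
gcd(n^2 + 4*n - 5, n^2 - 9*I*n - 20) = 1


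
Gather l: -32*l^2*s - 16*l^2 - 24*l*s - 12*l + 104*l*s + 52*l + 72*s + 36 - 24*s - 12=l^2*(-32*s - 16) + l*(80*s + 40) + 48*s + 24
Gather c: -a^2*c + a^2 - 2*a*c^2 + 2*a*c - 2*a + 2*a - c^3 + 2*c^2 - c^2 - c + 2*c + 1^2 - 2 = a^2 - c^3 + c^2*(1 - 2*a) + c*(-a^2 + 2*a + 1) - 1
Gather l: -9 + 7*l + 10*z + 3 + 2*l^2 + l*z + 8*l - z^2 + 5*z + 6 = 2*l^2 + l*(z + 15) - z^2 + 15*z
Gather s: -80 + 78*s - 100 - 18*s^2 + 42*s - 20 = -18*s^2 + 120*s - 200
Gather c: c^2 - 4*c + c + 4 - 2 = c^2 - 3*c + 2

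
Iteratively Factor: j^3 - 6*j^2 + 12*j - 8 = (j - 2)*(j^2 - 4*j + 4) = (j - 2)^2*(j - 2)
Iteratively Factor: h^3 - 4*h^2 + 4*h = (h - 2)*(h^2 - 2*h) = (h - 2)^2*(h)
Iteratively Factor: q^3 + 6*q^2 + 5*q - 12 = (q + 3)*(q^2 + 3*q - 4) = (q - 1)*(q + 3)*(q + 4)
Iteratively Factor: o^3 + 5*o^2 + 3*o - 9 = (o + 3)*(o^2 + 2*o - 3) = (o + 3)^2*(o - 1)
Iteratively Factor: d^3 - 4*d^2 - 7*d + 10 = (d - 5)*(d^2 + d - 2) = (d - 5)*(d - 1)*(d + 2)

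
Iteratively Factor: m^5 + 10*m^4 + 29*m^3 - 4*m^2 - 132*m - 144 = (m + 3)*(m^4 + 7*m^3 + 8*m^2 - 28*m - 48) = (m + 2)*(m + 3)*(m^3 + 5*m^2 - 2*m - 24) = (m - 2)*(m + 2)*(m + 3)*(m^2 + 7*m + 12) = (m - 2)*(m + 2)*(m + 3)^2*(m + 4)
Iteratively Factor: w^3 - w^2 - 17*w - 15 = (w + 1)*(w^2 - 2*w - 15) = (w - 5)*(w + 1)*(w + 3)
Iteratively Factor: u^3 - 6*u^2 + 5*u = (u - 5)*(u^2 - u) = u*(u - 5)*(u - 1)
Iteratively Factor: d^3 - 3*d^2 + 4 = (d - 2)*(d^2 - d - 2) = (d - 2)*(d + 1)*(d - 2)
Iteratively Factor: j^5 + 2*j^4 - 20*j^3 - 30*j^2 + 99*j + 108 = (j + 3)*(j^4 - j^3 - 17*j^2 + 21*j + 36) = (j + 1)*(j + 3)*(j^3 - 2*j^2 - 15*j + 36) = (j - 3)*(j + 1)*(j + 3)*(j^2 + j - 12) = (j - 3)*(j + 1)*(j + 3)*(j + 4)*(j - 3)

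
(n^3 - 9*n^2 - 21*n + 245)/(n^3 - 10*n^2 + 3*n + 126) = (n^2 - 2*n - 35)/(n^2 - 3*n - 18)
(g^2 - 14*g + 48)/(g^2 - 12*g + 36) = (g - 8)/(g - 6)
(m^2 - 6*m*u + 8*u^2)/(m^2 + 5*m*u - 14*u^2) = (m - 4*u)/(m + 7*u)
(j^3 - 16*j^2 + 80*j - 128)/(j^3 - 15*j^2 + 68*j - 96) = (j - 4)/(j - 3)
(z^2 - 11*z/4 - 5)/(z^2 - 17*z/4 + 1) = (4*z + 5)/(4*z - 1)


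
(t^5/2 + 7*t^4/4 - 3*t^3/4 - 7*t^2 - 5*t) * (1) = t^5/2 + 7*t^4/4 - 3*t^3/4 - 7*t^2 - 5*t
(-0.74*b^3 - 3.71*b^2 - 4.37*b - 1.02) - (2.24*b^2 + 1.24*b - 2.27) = -0.74*b^3 - 5.95*b^2 - 5.61*b + 1.25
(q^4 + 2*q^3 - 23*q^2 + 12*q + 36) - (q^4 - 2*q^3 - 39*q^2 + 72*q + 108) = 4*q^3 + 16*q^2 - 60*q - 72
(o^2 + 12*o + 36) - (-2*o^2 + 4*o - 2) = 3*o^2 + 8*o + 38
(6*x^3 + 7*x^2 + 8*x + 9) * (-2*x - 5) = -12*x^4 - 44*x^3 - 51*x^2 - 58*x - 45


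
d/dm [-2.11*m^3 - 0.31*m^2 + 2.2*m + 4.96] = -6.33*m^2 - 0.62*m + 2.2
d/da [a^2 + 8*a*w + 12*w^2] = 2*a + 8*w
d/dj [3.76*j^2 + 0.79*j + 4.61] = 7.52*j + 0.79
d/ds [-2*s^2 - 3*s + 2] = -4*s - 3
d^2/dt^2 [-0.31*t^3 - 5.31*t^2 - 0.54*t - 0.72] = -1.86*t - 10.62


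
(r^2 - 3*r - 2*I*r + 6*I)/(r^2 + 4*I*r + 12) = (r - 3)/(r + 6*I)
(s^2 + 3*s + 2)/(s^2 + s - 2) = (s + 1)/(s - 1)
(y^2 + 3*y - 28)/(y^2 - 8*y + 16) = (y + 7)/(y - 4)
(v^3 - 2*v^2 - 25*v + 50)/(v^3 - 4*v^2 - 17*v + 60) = (v^2 + 3*v - 10)/(v^2 + v - 12)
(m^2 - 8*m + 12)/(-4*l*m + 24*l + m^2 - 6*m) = (2 - m)/(4*l - m)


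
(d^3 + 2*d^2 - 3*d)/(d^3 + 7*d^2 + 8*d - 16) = d*(d + 3)/(d^2 + 8*d + 16)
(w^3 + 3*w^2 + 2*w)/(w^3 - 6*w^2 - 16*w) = (w + 1)/(w - 8)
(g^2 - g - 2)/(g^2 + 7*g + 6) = (g - 2)/(g + 6)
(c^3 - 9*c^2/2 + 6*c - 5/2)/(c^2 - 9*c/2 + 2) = (2*c^3 - 9*c^2 + 12*c - 5)/(2*c^2 - 9*c + 4)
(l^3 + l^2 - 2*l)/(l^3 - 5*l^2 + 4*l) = (l + 2)/(l - 4)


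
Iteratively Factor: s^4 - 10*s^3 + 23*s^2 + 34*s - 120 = (s - 4)*(s^3 - 6*s^2 - s + 30) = (s - 5)*(s - 4)*(s^2 - s - 6) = (s - 5)*(s - 4)*(s - 3)*(s + 2)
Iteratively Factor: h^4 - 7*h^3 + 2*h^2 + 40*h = (h - 4)*(h^3 - 3*h^2 - 10*h) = h*(h - 4)*(h^2 - 3*h - 10) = h*(h - 4)*(h + 2)*(h - 5)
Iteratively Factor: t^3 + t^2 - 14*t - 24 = (t + 3)*(t^2 - 2*t - 8) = (t + 2)*(t + 3)*(t - 4)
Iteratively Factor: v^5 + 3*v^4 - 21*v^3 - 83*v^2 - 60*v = (v)*(v^4 + 3*v^3 - 21*v^2 - 83*v - 60) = v*(v + 3)*(v^3 - 21*v - 20) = v*(v + 3)*(v + 4)*(v^2 - 4*v - 5) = v*(v - 5)*(v + 3)*(v + 4)*(v + 1)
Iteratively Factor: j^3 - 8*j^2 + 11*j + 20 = (j - 4)*(j^2 - 4*j - 5) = (j - 5)*(j - 4)*(j + 1)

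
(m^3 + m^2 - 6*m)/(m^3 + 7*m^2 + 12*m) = (m - 2)/(m + 4)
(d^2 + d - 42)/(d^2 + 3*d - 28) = (d - 6)/(d - 4)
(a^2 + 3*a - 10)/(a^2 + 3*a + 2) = (a^2 + 3*a - 10)/(a^2 + 3*a + 2)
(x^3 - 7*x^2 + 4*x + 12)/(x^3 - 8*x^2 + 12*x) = (x + 1)/x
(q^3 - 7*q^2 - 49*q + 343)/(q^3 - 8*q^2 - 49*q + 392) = (q - 7)/(q - 8)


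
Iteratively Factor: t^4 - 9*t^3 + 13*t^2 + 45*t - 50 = (t - 5)*(t^3 - 4*t^2 - 7*t + 10) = (t - 5)^2*(t^2 + t - 2) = (t - 5)^2*(t + 2)*(t - 1)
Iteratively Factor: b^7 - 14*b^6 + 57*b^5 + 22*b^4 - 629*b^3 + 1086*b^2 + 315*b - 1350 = (b - 3)*(b^6 - 11*b^5 + 24*b^4 + 94*b^3 - 347*b^2 + 45*b + 450) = (b - 5)*(b - 3)*(b^5 - 6*b^4 - 6*b^3 + 64*b^2 - 27*b - 90) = (b - 5)*(b - 3)*(b + 3)*(b^4 - 9*b^3 + 21*b^2 + b - 30) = (b - 5)*(b - 3)*(b + 1)*(b + 3)*(b^3 - 10*b^2 + 31*b - 30) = (b - 5)*(b - 3)^2*(b + 1)*(b + 3)*(b^2 - 7*b + 10) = (b - 5)*(b - 3)^2*(b - 2)*(b + 1)*(b + 3)*(b - 5)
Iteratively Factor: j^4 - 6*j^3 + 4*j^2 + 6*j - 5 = (j - 5)*(j^3 - j^2 - j + 1) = (j - 5)*(j + 1)*(j^2 - 2*j + 1) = (j - 5)*(j - 1)*(j + 1)*(j - 1)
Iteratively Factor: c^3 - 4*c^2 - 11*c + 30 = (c - 5)*(c^2 + c - 6) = (c - 5)*(c + 3)*(c - 2)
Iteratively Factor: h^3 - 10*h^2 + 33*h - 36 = (h - 3)*(h^2 - 7*h + 12) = (h - 3)^2*(h - 4)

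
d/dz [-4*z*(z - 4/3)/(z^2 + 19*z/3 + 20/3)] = 4*(-69*z^2 - 120*z + 80)/(9*z^4 + 114*z^3 + 481*z^2 + 760*z + 400)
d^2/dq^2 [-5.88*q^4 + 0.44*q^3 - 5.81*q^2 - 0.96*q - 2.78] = -70.56*q^2 + 2.64*q - 11.62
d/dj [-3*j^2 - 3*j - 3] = -6*j - 3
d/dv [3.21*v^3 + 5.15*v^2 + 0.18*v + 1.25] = 9.63*v^2 + 10.3*v + 0.18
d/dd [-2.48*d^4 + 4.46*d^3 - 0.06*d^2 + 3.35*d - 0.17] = -9.92*d^3 + 13.38*d^2 - 0.12*d + 3.35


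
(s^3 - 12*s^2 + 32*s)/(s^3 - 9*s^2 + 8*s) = (s - 4)/(s - 1)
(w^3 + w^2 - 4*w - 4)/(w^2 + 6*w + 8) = (w^2 - w - 2)/(w + 4)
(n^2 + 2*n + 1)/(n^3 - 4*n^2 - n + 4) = (n + 1)/(n^2 - 5*n + 4)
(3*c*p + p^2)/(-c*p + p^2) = (3*c + p)/(-c + p)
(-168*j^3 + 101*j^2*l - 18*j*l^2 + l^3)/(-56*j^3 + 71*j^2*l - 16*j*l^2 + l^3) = (3*j - l)/(j - l)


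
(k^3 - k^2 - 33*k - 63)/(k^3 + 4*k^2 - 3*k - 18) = (k - 7)/(k - 2)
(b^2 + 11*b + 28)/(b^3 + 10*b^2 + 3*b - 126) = (b + 4)/(b^2 + 3*b - 18)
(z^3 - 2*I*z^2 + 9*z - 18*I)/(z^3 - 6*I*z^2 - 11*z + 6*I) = (z + 3*I)/(z - I)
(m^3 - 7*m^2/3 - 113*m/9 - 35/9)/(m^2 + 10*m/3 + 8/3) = (9*m^3 - 21*m^2 - 113*m - 35)/(3*(3*m^2 + 10*m + 8))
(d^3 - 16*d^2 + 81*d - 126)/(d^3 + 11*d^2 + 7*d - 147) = (d^2 - 13*d + 42)/(d^2 + 14*d + 49)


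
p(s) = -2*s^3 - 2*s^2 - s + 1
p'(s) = -6*s^2 - 4*s - 1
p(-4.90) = 193.18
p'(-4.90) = -125.46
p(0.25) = 0.59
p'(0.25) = -2.38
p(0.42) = 0.08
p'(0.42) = -3.74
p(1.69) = -16.06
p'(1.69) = -24.90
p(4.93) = -292.19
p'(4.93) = -166.55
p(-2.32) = 17.53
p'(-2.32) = -24.01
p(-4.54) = 151.47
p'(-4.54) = -106.51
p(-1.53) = 5.01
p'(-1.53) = -8.93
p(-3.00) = 40.00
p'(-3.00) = -43.00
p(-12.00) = 3181.00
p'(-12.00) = -817.00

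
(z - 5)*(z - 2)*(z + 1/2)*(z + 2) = z^4 - 9*z^3/2 - 13*z^2/2 + 18*z + 10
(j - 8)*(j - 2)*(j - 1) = j^3 - 11*j^2 + 26*j - 16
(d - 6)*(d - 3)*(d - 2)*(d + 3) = d^4 - 8*d^3 + 3*d^2 + 72*d - 108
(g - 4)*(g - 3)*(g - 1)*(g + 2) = g^4 - 6*g^3 + 3*g^2 + 26*g - 24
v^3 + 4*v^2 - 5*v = v*(v - 1)*(v + 5)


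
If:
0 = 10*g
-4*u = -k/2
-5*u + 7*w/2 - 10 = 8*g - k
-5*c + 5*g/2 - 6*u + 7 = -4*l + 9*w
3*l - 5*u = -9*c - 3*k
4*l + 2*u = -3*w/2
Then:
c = -11801/2837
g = 0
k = 49968/2837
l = -4155/2837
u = 6246/2837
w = 2752/2837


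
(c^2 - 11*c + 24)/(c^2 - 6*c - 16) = (c - 3)/(c + 2)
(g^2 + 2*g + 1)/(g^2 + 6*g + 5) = (g + 1)/(g + 5)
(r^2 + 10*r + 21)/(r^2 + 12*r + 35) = (r + 3)/(r + 5)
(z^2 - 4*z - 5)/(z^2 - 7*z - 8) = (z - 5)/(z - 8)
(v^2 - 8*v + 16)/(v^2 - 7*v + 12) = (v - 4)/(v - 3)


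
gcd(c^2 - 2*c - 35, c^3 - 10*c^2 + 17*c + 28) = c - 7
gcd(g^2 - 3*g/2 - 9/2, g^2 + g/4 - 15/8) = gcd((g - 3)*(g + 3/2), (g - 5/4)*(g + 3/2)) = g + 3/2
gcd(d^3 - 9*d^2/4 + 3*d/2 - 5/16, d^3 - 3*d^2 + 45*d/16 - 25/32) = d^2 - 7*d/4 + 5/8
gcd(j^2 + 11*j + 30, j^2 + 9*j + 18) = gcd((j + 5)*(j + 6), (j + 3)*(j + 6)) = j + 6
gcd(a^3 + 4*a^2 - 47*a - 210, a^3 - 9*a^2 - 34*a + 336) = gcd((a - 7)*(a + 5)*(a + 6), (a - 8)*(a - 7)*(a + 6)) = a^2 - a - 42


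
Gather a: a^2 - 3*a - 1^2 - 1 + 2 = a^2 - 3*a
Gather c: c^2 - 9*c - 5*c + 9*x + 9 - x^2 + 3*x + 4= c^2 - 14*c - x^2 + 12*x + 13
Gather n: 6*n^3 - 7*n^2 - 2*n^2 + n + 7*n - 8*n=6*n^3 - 9*n^2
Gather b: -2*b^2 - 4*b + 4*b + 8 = 8 - 2*b^2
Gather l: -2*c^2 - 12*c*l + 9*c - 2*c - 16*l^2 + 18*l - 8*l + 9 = -2*c^2 + 7*c - 16*l^2 + l*(10 - 12*c) + 9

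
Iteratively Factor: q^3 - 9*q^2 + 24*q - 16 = (q - 1)*(q^2 - 8*q + 16) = (q - 4)*(q - 1)*(q - 4)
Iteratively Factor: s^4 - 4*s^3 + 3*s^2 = (s - 1)*(s^3 - 3*s^2) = (s - 3)*(s - 1)*(s^2) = s*(s - 3)*(s - 1)*(s)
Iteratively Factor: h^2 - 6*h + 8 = (h - 4)*(h - 2)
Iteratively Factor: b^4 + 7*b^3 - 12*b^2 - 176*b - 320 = (b + 4)*(b^3 + 3*b^2 - 24*b - 80) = (b - 5)*(b + 4)*(b^2 + 8*b + 16) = (b - 5)*(b + 4)^2*(b + 4)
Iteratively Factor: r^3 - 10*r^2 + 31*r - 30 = (r - 3)*(r^2 - 7*r + 10) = (r - 3)*(r - 2)*(r - 5)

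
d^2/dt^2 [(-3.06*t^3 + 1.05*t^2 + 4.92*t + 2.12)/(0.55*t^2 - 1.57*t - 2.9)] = (-8.88178419700125e-16*t^5 + 7.105427357601e-15*t^4 - 20.056638*t^3 - 69.69678*t^2 - 118.30692*t - 9.92654399999999)/(0.166375*t^6 - 1.424775*t^5 + 1.435335*t^4 + 11.155007*t^3 - 7.56813*t^2 - 39.6111*t - 24.389)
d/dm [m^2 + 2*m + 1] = 2*m + 2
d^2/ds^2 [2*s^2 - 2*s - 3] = 4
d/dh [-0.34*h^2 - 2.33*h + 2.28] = -0.68*h - 2.33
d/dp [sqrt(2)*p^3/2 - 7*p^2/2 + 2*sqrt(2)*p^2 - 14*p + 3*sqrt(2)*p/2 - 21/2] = 3*sqrt(2)*p^2/2 - 7*p + 4*sqrt(2)*p - 14 + 3*sqrt(2)/2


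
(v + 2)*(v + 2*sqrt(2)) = v^2 + 2*v + 2*sqrt(2)*v + 4*sqrt(2)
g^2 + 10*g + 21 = (g + 3)*(g + 7)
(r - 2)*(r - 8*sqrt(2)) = r^2 - 8*sqrt(2)*r - 2*r + 16*sqrt(2)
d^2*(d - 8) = d^3 - 8*d^2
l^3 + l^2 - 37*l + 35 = (l - 5)*(l - 1)*(l + 7)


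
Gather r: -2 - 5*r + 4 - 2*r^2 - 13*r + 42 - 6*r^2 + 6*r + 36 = -8*r^2 - 12*r + 80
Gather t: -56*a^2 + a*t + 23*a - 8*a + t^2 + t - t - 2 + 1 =-56*a^2 + a*t + 15*a + t^2 - 1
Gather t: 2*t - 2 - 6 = 2*t - 8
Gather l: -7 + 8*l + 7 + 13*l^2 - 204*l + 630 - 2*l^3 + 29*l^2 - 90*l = -2*l^3 + 42*l^2 - 286*l + 630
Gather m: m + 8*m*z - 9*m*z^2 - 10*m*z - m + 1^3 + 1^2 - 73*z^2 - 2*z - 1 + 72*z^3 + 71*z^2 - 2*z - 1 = m*(-9*z^2 - 2*z) + 72*z^3 - 2*z^2 - 4*z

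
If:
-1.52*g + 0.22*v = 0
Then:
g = 0.144736842105263*v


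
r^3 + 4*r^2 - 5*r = r*(r - 1)*(r + 5)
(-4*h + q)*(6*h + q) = -24*h^2 + 2*h*q + q^2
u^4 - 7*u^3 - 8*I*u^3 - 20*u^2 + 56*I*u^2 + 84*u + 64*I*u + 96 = (u - 8)*(u + 1)*(u - 6*I)*(u - 2*I)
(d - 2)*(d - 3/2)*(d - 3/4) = d^3 - 17*d^2/4 + 45*d/8 - 9/4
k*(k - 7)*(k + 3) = k^3 - 4*k^2 - 21*k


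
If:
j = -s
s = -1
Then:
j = 1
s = -1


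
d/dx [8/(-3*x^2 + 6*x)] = 16*(x - 1)/(3*x^2*(x - 2)^2)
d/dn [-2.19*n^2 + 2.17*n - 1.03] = 2.17 - 4.38*n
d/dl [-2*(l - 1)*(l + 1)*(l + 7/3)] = -6*l^2 - 28*l/3 + 2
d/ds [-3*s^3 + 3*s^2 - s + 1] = -9*s^2 + 6*s - 1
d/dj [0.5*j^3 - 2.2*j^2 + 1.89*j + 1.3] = 1.5*j^2 - 4.4*j + 1.89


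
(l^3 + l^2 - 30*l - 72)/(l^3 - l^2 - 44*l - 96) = (l - 6)/(l - 8)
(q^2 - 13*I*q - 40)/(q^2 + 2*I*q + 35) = (q - 8*I)/(q + 7*I)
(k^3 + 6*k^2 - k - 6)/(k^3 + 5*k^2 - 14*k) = (k^3 + 6*k^2 - k - 6)/(k*(k^2 + 5*k - 14))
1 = 1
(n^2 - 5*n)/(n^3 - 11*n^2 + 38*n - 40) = n/(n^2 - 6*n + 8)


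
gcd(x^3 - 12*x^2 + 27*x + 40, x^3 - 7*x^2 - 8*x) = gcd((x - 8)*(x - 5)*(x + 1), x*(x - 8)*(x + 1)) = x^2 - 7*x - 8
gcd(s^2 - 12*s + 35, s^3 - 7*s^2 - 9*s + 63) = s - 7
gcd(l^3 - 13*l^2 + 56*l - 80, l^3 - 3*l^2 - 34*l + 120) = l^2 - 9*l + 20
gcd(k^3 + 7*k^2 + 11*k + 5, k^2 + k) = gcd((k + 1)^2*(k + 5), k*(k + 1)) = k + 1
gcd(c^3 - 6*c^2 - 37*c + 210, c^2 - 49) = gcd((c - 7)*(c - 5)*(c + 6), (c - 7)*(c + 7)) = c - 7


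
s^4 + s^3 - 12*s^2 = s^2*(s - 3)*(s + 4)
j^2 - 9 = (j - 3)*(j + 3)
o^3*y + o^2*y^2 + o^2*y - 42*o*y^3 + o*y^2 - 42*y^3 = (o - 6*y)*(o + 7*y)*(o*y + y)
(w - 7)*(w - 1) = w^2 - 8*w + 7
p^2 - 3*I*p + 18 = (p - 6*I)*(p + 3*I)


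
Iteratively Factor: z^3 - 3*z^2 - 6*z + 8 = (z - 4)*(z^2 + z - 2) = (z - 4)*(z + 2)*(z - 1)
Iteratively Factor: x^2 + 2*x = (x)*(x + 2)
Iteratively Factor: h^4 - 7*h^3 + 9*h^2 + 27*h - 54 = (h - 3)*(h^3 - 4*h^2 - 3*h + 18) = (h - 3)^2*(h^2 - h - 6) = (h - 3)^3*(h + 2)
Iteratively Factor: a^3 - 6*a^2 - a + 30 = (a - 3)*(a^2 - 3*a - 10) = (a - 5)*(a - 3)*(a + 2)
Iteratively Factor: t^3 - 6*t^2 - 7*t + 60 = (t - 4)*(t^2 - 2*t - 15) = (t - 4)*(t + 3)*(t - 5)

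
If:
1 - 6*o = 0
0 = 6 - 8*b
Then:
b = 3/4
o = 1/6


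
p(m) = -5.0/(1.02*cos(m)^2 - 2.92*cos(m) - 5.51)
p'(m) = -5.0*(2.04*sin(m)*cos(m) - 2.92*sin(m))/(1.02*cos(m)^2 - 2.92*cos(m) - 5.51)^2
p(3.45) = 2.78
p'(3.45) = -2.27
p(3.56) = 2.51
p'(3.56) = -2.45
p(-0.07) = 0.67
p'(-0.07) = -0.01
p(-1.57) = 0.91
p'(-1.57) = -0.48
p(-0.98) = 0.73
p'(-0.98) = -0.16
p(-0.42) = 0.68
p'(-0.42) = -0.04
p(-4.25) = 1.25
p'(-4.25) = 1.07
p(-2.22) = 1.48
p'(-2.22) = -1.45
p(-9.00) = 2.50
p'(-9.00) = -2.46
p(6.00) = 0.68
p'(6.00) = -0.02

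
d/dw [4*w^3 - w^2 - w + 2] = 12*w^2 - 2*w - 1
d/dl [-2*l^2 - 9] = -4*l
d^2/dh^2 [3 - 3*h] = 0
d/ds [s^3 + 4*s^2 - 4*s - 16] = 3*s^2 + 8*s - 4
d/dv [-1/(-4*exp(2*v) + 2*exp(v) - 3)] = (2 - 8*exp(v))*exp(v)/(4*exp(2*v) - 2*exp(v) + 3)^2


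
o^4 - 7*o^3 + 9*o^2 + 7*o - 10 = (o - 5)*(o - 2)*(o - 1)*(o + 1)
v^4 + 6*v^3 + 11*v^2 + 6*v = v*(v + 1)*(v + 2)*(v + 3)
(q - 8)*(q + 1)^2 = q^3 - 6*q^2 - 15*q - 8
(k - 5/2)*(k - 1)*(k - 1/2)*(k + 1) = k^4 - 3*k^3 + k^2/4 + 3*k - 5/4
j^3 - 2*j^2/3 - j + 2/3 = (j - 1)*(j - 2/3)*(j + 1)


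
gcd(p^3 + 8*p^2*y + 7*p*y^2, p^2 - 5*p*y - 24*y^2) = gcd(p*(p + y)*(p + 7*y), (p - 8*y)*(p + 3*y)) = 1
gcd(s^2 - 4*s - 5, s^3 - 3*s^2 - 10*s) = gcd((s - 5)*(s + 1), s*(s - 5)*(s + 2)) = s - 5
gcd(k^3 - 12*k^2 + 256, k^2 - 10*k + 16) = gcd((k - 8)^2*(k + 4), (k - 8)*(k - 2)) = k - 8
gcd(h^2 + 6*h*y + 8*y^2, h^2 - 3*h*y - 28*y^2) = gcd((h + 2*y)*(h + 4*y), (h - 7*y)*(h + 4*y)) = h + 4*y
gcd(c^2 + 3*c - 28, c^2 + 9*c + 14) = c + 7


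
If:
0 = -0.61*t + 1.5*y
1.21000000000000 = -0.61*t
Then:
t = -1.98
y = -0.81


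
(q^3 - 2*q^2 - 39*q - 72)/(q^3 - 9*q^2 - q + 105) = (q^2 - 5*q - 24)/(q^2 - 12*q + 35)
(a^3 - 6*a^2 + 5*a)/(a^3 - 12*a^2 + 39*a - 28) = a*(a - 5)/(a^2 - 11*a + 28)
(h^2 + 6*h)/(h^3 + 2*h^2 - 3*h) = (h + 6)/(h^2 + 2*h - 3)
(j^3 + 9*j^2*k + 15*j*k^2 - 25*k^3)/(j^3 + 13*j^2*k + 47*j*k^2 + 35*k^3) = (j^2 + 4*j*k - 5*k^2)/(j^2 + 8*j*k + 7*k^2)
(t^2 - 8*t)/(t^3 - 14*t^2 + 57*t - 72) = t/(t^2 - 6*t + 9)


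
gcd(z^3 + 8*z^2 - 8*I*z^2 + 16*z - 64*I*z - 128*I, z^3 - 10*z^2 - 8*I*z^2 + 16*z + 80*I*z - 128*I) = z - 8*I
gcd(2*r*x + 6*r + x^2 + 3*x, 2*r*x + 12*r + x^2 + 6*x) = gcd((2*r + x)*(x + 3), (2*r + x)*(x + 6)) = 2*r + x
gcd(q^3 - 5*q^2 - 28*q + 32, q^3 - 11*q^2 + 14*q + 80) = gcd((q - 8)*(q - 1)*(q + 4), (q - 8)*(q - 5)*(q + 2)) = q - 8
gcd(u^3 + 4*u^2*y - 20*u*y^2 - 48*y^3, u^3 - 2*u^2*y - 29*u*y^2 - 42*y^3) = u + 2*y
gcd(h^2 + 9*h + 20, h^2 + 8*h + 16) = h + 4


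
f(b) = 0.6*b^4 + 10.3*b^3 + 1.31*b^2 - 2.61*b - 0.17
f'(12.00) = 8625.63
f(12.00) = 30397.15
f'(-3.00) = 202.83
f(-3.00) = -210.05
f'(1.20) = 49.18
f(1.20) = 17.63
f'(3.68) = 545.10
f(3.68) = 631.31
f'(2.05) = 153.29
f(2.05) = 99.32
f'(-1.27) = 38.99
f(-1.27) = -14.28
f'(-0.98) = 22.24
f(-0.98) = -5.49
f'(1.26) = 54.55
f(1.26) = 20.74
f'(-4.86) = 439.00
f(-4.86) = -804.16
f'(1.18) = 47.45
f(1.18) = 16.66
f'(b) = 2.4*b^3 + 30.9*b^2 + 2.62*b - 2.61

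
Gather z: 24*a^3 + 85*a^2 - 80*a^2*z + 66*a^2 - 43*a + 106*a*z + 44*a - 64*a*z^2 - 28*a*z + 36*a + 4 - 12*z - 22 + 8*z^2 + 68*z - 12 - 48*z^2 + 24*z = 24*a^3 + 151*a^2 + 37*a + z^2*(-64*a - 40) + z*(-80*a^2 + 78*a + 80) - 30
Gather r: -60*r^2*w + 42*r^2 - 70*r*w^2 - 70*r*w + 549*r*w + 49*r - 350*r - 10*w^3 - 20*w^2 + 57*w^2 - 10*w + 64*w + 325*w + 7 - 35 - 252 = r^2*(42 - 60*w) + r*(-70*w^2 + 479*w - 301) - 10*w^3 + 37*w^2 + 379*w - 280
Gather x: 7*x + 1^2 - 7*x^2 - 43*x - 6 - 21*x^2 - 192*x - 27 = -28*x^2 - 228*x - 32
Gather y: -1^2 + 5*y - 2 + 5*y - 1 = 10*y - 4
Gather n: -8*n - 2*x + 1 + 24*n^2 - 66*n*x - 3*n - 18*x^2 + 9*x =24*n^2 + n*(-66*x - 11) - 18*x^2 + 7*x + 1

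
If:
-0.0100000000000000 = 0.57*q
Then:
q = -0.02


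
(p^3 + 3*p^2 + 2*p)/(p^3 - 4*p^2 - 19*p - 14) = p/(p - 7)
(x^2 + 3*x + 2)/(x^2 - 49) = (x^2 + 3*x + 2)/(x^2 - 49)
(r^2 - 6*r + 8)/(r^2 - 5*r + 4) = (r - 2)/(r - 1)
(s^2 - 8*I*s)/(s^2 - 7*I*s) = (s - 8*I)/(s - 7*I)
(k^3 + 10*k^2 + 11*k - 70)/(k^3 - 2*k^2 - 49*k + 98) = (k + 5)/(k - 7)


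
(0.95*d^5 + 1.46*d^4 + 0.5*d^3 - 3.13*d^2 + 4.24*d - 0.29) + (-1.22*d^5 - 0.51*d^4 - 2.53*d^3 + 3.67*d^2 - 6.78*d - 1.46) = -0.27*d^5 + 0.95*d^4 - 2.03*d^3 + 0.54*d^2 - 2.54*d - 1.75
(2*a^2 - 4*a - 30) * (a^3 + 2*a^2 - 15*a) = 2*a^5 - 68*a^3 + 450*a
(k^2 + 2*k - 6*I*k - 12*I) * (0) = 0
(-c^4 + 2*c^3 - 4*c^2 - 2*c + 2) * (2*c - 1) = -2*c^5 + 5*c^4 - 10*c^3 + 6*c - 2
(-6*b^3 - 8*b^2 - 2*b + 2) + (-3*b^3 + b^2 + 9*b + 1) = -9*b^3 - 7*b^2 + 7*b + 3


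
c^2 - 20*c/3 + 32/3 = (c - 4)*(c - 8/3)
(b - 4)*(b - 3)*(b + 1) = b^3 - 6*b^2 + 5*b + 12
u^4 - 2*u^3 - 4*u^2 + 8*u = u*(u - 2)^2*(u + 2)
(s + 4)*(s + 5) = s^2 + 9*s + 20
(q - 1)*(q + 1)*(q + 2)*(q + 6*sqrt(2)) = q^4 + 2*q^3 + 6*sqrt(2)*q^3 - q^2 + 12*sqrt(2)*q^2 - 6*sqrt(2)*q - 2*q - 12*sqrt(2)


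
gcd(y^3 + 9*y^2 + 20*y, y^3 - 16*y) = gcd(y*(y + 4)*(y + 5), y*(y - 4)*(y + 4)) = y^2 + 4*y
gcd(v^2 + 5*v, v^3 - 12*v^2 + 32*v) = v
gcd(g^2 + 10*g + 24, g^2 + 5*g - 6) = g + 6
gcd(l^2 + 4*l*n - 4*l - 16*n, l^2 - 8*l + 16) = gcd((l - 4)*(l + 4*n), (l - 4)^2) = l - 4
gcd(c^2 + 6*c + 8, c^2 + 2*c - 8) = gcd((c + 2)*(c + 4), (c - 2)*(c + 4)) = c + 4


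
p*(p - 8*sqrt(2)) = p^2 - 8*sqrt(2)*p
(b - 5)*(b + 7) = b^2 + 2*b - 35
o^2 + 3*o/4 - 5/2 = (o - 5/4)*(o + 2)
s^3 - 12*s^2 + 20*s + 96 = (s - 8)*(s - 6)*(s + 2)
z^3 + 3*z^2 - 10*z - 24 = (z - 3)*(z + 2)*(z + 4)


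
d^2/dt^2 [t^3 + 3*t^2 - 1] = 6*t + 6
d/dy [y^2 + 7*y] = 2*y + 7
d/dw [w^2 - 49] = 2*w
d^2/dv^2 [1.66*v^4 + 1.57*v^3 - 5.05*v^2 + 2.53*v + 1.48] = 19.92*v^2 + 9.42*v - 10.1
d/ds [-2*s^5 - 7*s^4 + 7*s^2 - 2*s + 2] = -10*s^4 - 28*s^3 + 14*s - 2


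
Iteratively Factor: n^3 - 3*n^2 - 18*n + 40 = (n + 4)*(n^2 - 7*n + 10) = (n - 5)*(n + 4)*(n - 2)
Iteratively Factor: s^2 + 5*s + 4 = (s + 4)*(s + 1)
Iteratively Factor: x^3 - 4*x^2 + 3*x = (x - 1)*(x^2 - 3*x) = (x - 3)*(x - 1)*(x)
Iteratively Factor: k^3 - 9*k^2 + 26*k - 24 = (k - 3)*(k^2 - 6*k + 8) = (k - 3)*(k - 2)*(k - 4)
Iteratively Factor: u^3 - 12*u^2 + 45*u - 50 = (u - 2)*(u^2 - 10*u + 25) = (u - 5)*(u - 2)*(u - 5)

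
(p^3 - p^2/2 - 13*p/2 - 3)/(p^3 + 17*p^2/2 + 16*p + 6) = (p - 3)/(p + 6)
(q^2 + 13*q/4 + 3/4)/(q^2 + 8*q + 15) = (q + 1/4)/(q + 5)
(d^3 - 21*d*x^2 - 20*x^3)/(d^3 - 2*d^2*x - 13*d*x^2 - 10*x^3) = (d + 4*x)/(d + 2*x)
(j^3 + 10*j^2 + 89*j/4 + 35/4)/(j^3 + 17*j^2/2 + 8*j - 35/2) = (j + 1/2)/(j - 1)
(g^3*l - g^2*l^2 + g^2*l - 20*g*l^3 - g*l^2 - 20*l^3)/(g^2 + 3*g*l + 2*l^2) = l*(g^3 - g^2*l + g^2 - 20*g*l^2 - g*l - 20*l^2)/(g^2 + 3*g*l + 2*l^2)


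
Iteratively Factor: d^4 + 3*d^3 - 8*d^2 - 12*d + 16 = (d + 4)*(d^3 - d^2 - 4*d + 4) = (d + 2)*(d + 4)*(d^2 - 3*d + 2) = (d - 2)*(d + 2)*(d + 4)*(d - 1)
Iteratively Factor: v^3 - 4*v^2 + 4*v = (v - 2)*(v^2 - 2*v) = (v - 2)^2*(v)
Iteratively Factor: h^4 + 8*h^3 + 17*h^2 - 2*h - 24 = (h + 4)*(h^3 + 4*h^2 + h - 6) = (h - 1)*(h + 4)*(h^2 + 5*h + 6) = (h - 1)*(h + 2)*(h + 4)*(h + 3)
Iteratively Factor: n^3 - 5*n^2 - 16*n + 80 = (n - 5)*(n^2 - 16) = (n - 5)*(n - 4)*(n + 4)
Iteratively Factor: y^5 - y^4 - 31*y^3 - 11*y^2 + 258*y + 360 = (y + 3)*(y^4 - 4*y^3 - 19*y^2 + 46*y + 120) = (y + 2)*(y + 3)*(y^3 - 6*y^2 - 7*y + 60) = (y - 5)*(y + 2)*(y + 3)*(y^2 - y - 12) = (y - 5)*(y - 4)*(y + 2)*(y + 3)*(y + 3)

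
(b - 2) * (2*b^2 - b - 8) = 2*b^3 - 5*b^2 - 6*b + 16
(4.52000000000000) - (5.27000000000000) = -0.750000000000000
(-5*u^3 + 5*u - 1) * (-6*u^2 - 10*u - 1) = 30*u^5 + 50*u^4 - 25*u^3 - 44*u^2 + 5*u + 1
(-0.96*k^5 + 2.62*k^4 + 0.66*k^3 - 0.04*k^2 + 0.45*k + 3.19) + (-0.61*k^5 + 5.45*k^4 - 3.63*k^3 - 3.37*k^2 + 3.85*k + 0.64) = -1.57*k^5 + 8.07*k^4 - 2.97*k^3 - 3.41*k^2 + 4.3*k + 3.83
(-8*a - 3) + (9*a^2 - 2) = 9*a^2 - 8*a - 5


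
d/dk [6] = 0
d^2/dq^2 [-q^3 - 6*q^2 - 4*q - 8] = -6*q - 12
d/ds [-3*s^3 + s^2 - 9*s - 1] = -9*s^2 + 2*s - 9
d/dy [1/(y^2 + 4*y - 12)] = 2*(-y - 2)/(y^2 + 4*y - 12)^2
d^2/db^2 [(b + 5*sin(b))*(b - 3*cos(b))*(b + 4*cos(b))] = -5*b^2*sin(b) - b^2*cos(b) - 4*b*sin(b) - 10*b*sin(2*b) + 20*b*cos(b) + 24*b*cos(2*b) + 6*b + 25*sin(b) + 24*sin(2*b) + 135*sin(3*b) + 2*cos(b) + 10*cos(2*b)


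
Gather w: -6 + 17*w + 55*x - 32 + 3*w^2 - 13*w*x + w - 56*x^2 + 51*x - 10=3*w^2 + w*(18 - 13*x) - 56*x^2 + 106*x - 48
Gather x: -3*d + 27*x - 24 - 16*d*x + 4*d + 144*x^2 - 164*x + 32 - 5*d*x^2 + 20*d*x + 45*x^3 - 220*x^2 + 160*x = d + 45*x^3 + x^2*(-5*d - 76) + x*(4*d + 23) + 8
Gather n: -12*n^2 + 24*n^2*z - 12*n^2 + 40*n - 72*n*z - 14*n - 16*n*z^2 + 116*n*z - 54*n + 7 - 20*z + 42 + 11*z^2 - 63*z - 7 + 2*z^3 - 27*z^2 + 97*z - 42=n^2*(24*z - 24) + n*(-16*z^2 + 44*z - 28) + 2*z^3 - 16*z^2 + 14*z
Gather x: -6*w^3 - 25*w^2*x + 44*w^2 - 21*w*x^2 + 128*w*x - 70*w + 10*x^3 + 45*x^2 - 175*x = -6*w^3 + 44*w^2 - 70*w + 10*x^3 + x^2*(45 - 21*w) + x*(-25*w^2 + 128*w - 175)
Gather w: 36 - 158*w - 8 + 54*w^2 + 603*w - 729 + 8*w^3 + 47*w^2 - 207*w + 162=8*w^3 + 101*w^2 + 238*w - 539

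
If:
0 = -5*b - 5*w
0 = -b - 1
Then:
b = -1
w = 1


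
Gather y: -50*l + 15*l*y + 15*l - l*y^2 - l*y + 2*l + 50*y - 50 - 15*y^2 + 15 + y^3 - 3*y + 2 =-33*l + y^3 + y^2*(-l - 15) + y*(14*l + 47) - 33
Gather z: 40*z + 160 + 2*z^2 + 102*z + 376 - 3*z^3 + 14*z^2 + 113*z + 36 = -3*z^3 + 16*z^2 + 255*z + 572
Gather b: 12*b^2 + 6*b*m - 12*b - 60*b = 12*b^2 + b*(6*m - 72)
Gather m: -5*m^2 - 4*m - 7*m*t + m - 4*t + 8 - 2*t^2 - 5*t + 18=-5*m^2 + m*(-7*t - 3) - 2*t^2 - 9*t + 26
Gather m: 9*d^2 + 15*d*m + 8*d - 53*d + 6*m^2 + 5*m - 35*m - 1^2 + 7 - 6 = 9*d^2 - 45*d + 6*m^2 + m*(15*d - 30)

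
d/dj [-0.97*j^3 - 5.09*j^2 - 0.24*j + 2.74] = -2.91*j^2 - 10.18*j - 0.24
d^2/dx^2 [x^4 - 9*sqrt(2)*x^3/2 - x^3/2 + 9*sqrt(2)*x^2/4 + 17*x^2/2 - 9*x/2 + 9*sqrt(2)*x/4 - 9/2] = 12*x^2 - 27*sqrt(2)*x - 3*x + 9*sqrt(2)/2 + 17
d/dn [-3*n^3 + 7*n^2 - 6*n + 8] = -9*n^2 + 14*n - 6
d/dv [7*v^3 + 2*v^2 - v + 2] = 21*v^2 + 4*v - 1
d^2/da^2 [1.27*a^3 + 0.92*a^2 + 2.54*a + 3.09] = 7.62*a + 1.84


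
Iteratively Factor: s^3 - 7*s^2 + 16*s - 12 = (s - 2)*(s^2 - 5*s + 6) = (s - 2)^2*(s - 3)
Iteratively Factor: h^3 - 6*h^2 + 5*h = (h)*(h^2 - 6*h + 5) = h*(h - 1)*(h - 5)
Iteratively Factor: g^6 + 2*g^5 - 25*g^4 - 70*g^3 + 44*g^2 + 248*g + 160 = (g + 2)*(g^5 - 25*g^3 - 20*g^2 + 84*g + 80) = (g - 2)*(g + 2)*(g^4 + 2*g^3 - 21*g^2 - 62*g - 40) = (g - 2)*(g + 1)*(g + 2)*(g^3 + g^2 - 22*g - 40) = (g - 5)*(g - 2)*(g + 1)*(g + 2)*(g^2 + 6*g + 8) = (g - 5)*(g - 2)*(g + 1)*(g + 2)^2*(g + 4)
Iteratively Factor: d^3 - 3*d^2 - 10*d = (d)*(d^2 - 3*d - 10) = d*(d + 2)*(d - 5)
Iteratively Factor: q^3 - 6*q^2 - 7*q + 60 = (q + 3)*(q^2 - 9*q + 20) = (q - 4)*(q + 3)*(q - 5)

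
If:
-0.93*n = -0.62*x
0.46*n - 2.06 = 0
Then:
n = 4.48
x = 6.72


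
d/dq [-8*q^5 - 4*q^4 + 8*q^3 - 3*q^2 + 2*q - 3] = -40*q^4 - 16*q^3 + 24*q^2 - 6*q + 2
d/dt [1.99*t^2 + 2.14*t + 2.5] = 3.98*t + 2.14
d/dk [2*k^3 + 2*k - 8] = 6*k^2 + 2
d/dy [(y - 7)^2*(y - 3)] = (y - 7)*(3*y - 13)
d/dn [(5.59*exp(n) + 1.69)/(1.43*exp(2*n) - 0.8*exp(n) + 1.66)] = (-7.9937*exp(2*n) - 4.8334*exp(n) + 10.6314)*exp(n)/(2.0449*exp(4*n) - 2.288*exp(3*n) + 5.3876*exp(2*n) - 2.656*exp(n) + 2.7556)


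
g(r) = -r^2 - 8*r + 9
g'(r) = -2*r - 8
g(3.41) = -29.91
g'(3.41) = -14.82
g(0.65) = 3.38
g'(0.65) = -9.30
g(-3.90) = 24.99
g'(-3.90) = -0.20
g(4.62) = -49.30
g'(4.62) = -17.24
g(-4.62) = 24.62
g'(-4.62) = 1.24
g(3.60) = -32.76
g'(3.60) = -15.20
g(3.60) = -32.76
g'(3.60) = -15.20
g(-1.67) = 19.57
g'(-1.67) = -4.66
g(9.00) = -144.00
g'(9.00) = -26.00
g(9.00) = -144.00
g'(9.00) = -26.00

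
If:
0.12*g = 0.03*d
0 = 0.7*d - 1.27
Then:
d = 1.81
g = 0.45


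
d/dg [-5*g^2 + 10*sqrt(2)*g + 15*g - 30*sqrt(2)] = -10*g + 10*sqrt(2) + 15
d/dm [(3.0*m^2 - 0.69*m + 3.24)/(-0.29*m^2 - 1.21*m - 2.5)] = (-3.8301*m^2 - 13.1208*m + 5.6454)/(0.0841*m^4 + 0.7018*m^3 + 2.9141*m^2 + 6.05*m + 6.25)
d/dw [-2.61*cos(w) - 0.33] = 2.61*sin(w)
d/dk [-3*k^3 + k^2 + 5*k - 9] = -9*k^2 + 2*k + 5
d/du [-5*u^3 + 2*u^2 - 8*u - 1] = -15*u^2 + 4*u - 8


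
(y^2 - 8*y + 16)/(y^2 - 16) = (y - 4)/(y + 4)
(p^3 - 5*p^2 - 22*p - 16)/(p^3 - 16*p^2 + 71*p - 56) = (p^2 + 3*p + 2)/(p^2 - 8*p + 7)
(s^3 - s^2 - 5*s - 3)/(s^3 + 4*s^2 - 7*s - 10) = (s^2 - 2*s - 3)/(s^2 + 3*s - 10)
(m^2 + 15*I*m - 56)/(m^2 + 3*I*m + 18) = (m^2 + 15*I*m - 56)/(m^2 + 3*I*m + 18)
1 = 1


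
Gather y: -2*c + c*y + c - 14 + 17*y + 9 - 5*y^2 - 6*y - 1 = -c - 5*y^2 + y*(c + 11) - 6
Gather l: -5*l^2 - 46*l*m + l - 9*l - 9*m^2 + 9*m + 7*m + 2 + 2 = -5*l^2 + l*(-46*m - 8) - 9*m^2 + 16*m + 4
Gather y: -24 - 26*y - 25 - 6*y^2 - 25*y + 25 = -6*y^2 - 51*y - 24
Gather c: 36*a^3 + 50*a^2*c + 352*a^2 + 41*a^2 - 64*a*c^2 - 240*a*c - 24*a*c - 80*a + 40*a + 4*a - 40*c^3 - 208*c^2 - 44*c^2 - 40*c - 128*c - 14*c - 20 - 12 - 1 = 36*a^3 + 393*a^2 - 36*a - 40*c^3 + c^2*(-64*a - 252) + c*(50*a^2 - 264*a - 182) - 33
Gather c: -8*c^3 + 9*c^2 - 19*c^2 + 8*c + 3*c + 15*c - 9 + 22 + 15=-8*c^3 - 10*c^2 + 26*c + 28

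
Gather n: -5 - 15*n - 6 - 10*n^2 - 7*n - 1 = -10*n^2 - 22*n - 12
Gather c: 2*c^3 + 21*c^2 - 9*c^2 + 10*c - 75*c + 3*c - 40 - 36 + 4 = 2*c^3 + 12*c^2 - 62*c - 72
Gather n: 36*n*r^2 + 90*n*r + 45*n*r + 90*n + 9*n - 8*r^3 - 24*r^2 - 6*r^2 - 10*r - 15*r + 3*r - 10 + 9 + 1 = n*(36*r^2 + 135*r + 99) - 8*r^3 - 30*r^2 - 22*r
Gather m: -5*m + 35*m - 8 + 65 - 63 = 30*m - 6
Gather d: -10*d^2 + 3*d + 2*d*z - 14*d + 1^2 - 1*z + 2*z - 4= -10*d^2 + d*(2*z - 11) + z - 3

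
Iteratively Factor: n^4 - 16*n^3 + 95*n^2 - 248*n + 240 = (n - 3)*(n^3 - 13*n^2 + 56*n - 80) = (n - 4)*(n - 3)*(n^2 - 9*n + 20) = (n - 4)^2*(n - 3)*(n - 5)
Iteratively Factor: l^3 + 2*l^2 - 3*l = (l)*(l^2 + 2*l - 3) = l*(l + 3)*(l - 1)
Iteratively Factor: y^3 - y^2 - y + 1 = (y - 1)*(y^2 - 1) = (y - 1)^2*(y + 1)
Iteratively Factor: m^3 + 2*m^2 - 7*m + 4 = (m + 4)*(m^2 - 2*m + 1) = (m - 1)*(m + 4)*(m - 1)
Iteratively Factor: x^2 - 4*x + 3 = (x - 3)*(x - 1)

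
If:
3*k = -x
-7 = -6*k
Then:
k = 7/6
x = -7/2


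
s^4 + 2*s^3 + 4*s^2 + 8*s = s*(s + 2)*(s - 2*I)*(s + 2*I)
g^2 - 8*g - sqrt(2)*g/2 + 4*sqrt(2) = (g - 8)*(g - sqrt(2)/2)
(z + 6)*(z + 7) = z^2 + 13*z + 42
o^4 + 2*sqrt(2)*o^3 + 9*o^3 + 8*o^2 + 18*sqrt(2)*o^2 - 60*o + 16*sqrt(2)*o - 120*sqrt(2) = (o - 2)*(o + 5)*(o + 6)*(o + 2*sqrt(2))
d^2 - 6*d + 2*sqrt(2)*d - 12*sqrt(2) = (d - 6)*(d + 2*sqrt(2))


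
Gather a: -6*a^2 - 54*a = -6*a^2 - 54*a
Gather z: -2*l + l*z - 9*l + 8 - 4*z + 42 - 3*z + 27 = -11*l + z*(l - 7) + 77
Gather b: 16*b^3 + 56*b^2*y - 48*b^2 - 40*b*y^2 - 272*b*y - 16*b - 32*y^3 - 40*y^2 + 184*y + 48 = 16*b^3 + b^2*(56*y - 48) + b*(-40*y^2 - 272*y - 16) - 32*y^3 - 40*y^2 + 184*y + 48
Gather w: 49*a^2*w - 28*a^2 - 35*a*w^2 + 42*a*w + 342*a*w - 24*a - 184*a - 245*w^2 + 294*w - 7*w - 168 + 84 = -28*a^2 - 208*a + w^2*(-35*a - 245) + w*(49*a^2 + 384*a + 287) - 84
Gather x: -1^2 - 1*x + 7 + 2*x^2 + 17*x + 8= 2*x^2 + 16*x + 14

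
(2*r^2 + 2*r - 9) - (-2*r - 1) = 2*r^2 + 4*r - 8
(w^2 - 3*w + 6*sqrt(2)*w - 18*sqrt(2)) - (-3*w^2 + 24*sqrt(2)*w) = 4*w^2 - 18*sqrt(2)*w - 3*w - 18*sqrt(2)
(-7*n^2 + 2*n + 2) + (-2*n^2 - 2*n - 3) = -9*n^2 - 1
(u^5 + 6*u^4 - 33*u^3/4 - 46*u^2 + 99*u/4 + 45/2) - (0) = u^5 + 6*u^4 - 33*u^3/4 - 46*u^2 + 99*u/4 + 45/2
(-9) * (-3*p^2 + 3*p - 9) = 27*p^2 - 27*p + 81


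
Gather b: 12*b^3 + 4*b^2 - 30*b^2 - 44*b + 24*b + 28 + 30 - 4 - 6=12*b^3 - 26*b^2 - 20*b + 48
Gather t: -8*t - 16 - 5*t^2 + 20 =-5*t^2 - 8*t + 4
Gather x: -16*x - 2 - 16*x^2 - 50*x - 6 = -16*x^2 - 66*x - 8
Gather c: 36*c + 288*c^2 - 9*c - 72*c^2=216*c^2 + 27*c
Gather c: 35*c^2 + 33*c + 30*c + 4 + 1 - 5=35*c^2 + 63*c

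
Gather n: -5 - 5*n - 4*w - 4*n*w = n*(-4*w - 5) - 4*w - 5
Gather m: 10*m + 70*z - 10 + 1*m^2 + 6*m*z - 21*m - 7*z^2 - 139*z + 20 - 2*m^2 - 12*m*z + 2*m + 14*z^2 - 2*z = -m^2 + m*(-6*z - 9) + 7*z^2 - 71*z + 10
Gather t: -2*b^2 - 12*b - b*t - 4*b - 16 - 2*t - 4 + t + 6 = -2*b^2 - 16*b + t*(-b - 1) - 14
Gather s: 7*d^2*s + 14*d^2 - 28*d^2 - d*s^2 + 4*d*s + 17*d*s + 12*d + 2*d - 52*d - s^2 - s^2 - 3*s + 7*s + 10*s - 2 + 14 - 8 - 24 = -14*d^2 - 38*d + s^2*(-d - 2) + s*(7*d^2 + 21*d + 14) - 20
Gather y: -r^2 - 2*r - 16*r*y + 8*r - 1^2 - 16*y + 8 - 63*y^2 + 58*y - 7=-r^2 + 6*r - 63*y^2 + y*(42 - 16*r)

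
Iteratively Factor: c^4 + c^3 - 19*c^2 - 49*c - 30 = (c + 1)*(c^3 - 19*c - 30) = (c - 5)*(c + 1)*(c^2 + 5*c + 6) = (c - 5)*(c + 1)*(c + 2)*(c + 3)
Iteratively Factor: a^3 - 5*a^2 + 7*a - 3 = (a - 1)*(a^2 - 4*a + 3) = (a - 1)^2*(a - 3)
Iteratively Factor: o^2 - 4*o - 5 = (o + 1)*(o - 5)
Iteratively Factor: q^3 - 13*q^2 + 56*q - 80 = (q - 4)*(q^2 - 9*q + 20) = (q - 5)*(q - 4)*(q - 4)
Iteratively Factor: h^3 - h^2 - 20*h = (h - 5)*(h^2 + 4*h) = h*(h - 5)*(h + 4)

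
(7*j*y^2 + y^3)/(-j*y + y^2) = y*(7*j + y)/(-j + y)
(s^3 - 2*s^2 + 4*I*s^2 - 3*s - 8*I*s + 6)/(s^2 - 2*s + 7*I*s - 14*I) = (s^2 + 4*I*s - 3)/(s + 7*I)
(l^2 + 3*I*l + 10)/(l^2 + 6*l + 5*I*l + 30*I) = (l - 2*I)/(l + 6)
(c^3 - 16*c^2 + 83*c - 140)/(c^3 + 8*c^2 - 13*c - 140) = (c^2 - 12*c + 35)/(c^2 + 12*c + 35)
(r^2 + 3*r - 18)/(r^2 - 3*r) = (r + 6)/r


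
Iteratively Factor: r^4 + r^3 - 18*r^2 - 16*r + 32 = (r - 1)*(r^3 + 2*r^2 - 16*r - 32) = (r - 1)*(r + 2)*(r^2 - 16) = (r - 1)*(r + 2)*(r + 4)*(r - 4)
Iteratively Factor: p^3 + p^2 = (p)*(p^2 + p) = p*(p + 1)*(p)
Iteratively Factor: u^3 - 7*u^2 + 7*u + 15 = (u + 1)*(u^2 - 8*u + 15) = (u - 5)*(u + 1)*(u - 3)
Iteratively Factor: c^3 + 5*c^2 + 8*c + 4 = (c + 2)*(c^2 + 3*c + 2) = (c + 1)*(c + 2)*(c + 2)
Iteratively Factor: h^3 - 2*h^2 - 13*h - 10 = (h + 2)*(h^2 - 4*h - 5) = (h - 5)*(h + 2)*(h + 1)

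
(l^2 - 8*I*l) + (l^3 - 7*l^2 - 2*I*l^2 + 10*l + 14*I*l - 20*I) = l^3 - 6*l^2 - 2*I*l^2 + 10*l + 6*I*l - 20*I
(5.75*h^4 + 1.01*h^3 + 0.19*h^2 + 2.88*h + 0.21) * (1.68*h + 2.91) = 9.66*h^5 + 18.4293*h^4 + 3.2583*h^3 + 5.3913*h^2 + 8.7336*h + 0.6111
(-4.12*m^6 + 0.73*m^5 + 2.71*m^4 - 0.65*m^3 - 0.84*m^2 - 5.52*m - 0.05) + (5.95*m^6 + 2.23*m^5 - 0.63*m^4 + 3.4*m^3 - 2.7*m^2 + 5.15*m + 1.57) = 1.83*m^6 + 2.96*m^5 + 2.08*m^4 + 2.75*m^3 - 3.54*m^2 - 0.369999999999999*m + 1.52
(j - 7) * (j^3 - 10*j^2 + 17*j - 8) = j^4 - 17*j^3 + 87*j^2 - 127*j + 56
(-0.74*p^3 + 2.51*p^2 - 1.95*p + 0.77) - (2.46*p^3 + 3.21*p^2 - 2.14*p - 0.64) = -3.2*p^3 - 0.7*p^2 + 0.19*p + 1.41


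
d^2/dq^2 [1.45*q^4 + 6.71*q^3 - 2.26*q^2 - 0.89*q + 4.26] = 17.4*q^2 + 40.26*q - 4.52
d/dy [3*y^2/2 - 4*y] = 3*y - 4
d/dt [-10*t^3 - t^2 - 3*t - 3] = -30*t^2 - 2*t - 3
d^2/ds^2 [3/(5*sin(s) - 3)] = 15*(-5*sin(s)^2 - 3*sin(s) + 10)/(5*sin(s) - 3)^3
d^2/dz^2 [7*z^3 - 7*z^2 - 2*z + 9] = 42*z - 14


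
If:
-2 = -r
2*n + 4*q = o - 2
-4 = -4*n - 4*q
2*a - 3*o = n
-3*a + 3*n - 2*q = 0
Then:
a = 16/5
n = 58/25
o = 34/25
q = -33/25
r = 2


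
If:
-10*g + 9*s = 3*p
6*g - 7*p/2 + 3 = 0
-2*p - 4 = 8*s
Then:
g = -9/19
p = 6/133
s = -68/133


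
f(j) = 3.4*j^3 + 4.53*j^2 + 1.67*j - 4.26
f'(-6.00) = 314.51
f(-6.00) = -585.60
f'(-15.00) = 2160.77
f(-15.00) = -10485.06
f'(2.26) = 74.24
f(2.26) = 61.90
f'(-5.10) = 220.77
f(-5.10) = -345.97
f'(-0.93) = 2.07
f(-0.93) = -4.63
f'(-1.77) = 17.59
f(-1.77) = -11.88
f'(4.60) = 259.18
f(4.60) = 430.22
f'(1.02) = 21.52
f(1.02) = 5.76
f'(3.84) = 186.87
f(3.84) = 261.47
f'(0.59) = 10.57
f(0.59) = -1.00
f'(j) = 10.2*j^2 + 9.06*j + 1.67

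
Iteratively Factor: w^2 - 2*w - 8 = (w + 2)*(w - 4)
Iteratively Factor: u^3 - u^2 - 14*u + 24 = (u - 2)*(u^2 + u - 12) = (u - 3)*(u - 2)*(u + 4)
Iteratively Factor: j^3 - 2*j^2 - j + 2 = (j - 2)*(j^2 - 1) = (j - 2)*(j - 1)*(j + 1)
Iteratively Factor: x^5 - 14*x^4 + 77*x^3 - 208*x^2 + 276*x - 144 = (x - 3)*(x^4 - 11*x^3 + 44*x^2 - 76*x + 48) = (x - 4)*(x - 3)*(x^3 - 7*x^2 + 16*x - 12) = (x - 4)*(x - 3)*(x - 2)*(x^2 - 5*x + 6) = (x - 4)*(x - 3)^2*(x - 2)*(x - 2)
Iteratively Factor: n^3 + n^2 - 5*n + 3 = (n - 1)*(n^2 + 2*n - 3) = (n - 1)*(n + 3)*(n - 1)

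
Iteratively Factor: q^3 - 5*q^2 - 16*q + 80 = (q + 4)*(q^2 - 9*q + 20) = (q - 5)*(q + 4)*(q - 4)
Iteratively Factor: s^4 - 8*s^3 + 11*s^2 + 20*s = (s + 1)*(s^3 - 9*s^2 + 20*s) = (s - 5)*(s + 1)*(s^2 - 4*s) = s*(s - 5)*(s + 1)*(s - 4)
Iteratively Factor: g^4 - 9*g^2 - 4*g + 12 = (g - 1)*(g^3 + g^2 - 8*g - 12) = (g - 1)*(g + 2)*(g^2 - g - 6) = (g - 1)*(g + 2)^2*(g - 3)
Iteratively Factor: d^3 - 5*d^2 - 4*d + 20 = (d - 5)*(d^2 - 4) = (d - 5)*(d + 2)*(d - 2)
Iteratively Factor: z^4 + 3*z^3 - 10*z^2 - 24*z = (z + 4)*(z^3 - z^2 - 6*z) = (z - 3)*(z + 4)*(z^2 + 2*z) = (z - 3)*(z + 2)*(z + 4)*(z)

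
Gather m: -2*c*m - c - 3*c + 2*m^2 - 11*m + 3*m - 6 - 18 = -4*c + 2*m^2 + m*(-2*c - 8) - 24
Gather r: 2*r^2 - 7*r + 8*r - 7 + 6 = 2*r^2 + r - 1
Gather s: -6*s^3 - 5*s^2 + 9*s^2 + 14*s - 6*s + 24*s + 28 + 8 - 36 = -6*s^3 + 4*s^2 + 32*s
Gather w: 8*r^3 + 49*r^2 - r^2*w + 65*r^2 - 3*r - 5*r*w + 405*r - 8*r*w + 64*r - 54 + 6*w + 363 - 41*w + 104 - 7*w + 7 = 8*r^3 + 114*r^2 + 466*r + w*(-r^2 - 13*r - 42) + 420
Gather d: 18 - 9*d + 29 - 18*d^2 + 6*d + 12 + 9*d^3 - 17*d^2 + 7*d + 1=9*d^3 - 35*d^2 + 4*d + 60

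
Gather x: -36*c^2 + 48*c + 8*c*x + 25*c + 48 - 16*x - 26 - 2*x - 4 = -36*c^2 + 73*c + x*(8*c - 18) + 18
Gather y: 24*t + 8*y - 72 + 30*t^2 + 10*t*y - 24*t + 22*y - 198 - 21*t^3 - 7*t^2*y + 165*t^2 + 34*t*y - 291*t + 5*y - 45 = -21*t^3 + 195*t^2 - 291*t + y*(-7*t^2 + 44*t + 35) - 315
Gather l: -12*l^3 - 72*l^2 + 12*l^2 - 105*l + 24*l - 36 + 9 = -12*l^3 - 60*l^2 - 81*l - 27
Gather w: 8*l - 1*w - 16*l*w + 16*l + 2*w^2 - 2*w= 24*l + 2*w^2 + w*(-16*l - 3)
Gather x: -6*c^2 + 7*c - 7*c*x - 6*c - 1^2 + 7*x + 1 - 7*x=-6*c^2 - 7*c*x + c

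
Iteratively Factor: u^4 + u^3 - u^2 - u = (u + 1)*(u^3 - u) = u*(u + 1)*(u^2 - 1) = u*(u + 1)^2*(u - 1)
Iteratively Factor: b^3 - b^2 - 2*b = (b + 1)*(b^2 - 2*b) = b*(b + 1)*(b - 2)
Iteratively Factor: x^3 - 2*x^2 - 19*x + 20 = (x - 5)*(x^2 + 3*x - 4) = (x - 5)*(x + 4)*(x - 1)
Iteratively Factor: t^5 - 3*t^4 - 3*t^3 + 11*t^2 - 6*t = (t - 3)*(t^4 - 3*t^2 + 2*t) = (t - 3)*(t - 1)*(t^3 + t^2 - 2*t) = t*(t - 3)*(t - 1)*(t^2 + t - 2) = t*(t - 3)*(t - 1)*(t + 2)*(t - 1)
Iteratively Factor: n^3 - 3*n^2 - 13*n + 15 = (n - 1)*(n^2 - 2*n - 15) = (n - 1)*(n + 3)*(n - 5)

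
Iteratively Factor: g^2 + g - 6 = (g + 3)*(g - 2)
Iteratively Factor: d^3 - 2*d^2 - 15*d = (d + 3)*(d^2 - 5*d) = (d - 5)*(d + 3)*(d)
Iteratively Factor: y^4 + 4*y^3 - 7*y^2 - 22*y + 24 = (y - 2)*(y^3 + 6*y^2 + 5*y - 12) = (y - 2)*(y - 1)*(y^2 + 7*y + 12) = (y - 2)*(y - 1)*(y + 3)*(y + 4)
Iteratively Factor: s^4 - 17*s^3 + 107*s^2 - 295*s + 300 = (s - 5)*(s^3 - 12*s^2 + 47*s - 60) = (s - 5)*(s - 3)*(s^2 - 9*s + 20) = (s - 5)*(s - 4)*(s - 3)*(s - 5)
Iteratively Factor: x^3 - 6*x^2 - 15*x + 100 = (x + 4)*(x^2 - 10*x + 25) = (x - 5)*(x + 4)*(x - 5)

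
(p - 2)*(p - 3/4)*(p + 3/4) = p^3 - 2*p^2 - 9*p/16 + 9/8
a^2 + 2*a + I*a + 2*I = (a + 2)*(a + I)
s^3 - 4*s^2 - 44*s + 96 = (s - 8)*(s - 2)*(s + 6)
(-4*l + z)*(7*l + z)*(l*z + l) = -28*l^3*z - 28*l^3 + 3*l^2*z^2 + 3*l^2*z + l*z^3 + l*z^2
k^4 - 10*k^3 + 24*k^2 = k^2*(k - 6)*(k - 4)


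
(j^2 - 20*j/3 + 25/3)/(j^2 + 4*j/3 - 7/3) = (3*j^2 - 20*j + 25)/(3*j^2 + 4*j - 7)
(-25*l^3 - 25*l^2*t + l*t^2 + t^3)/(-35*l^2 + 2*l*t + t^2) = (5*l^2 + 6*l*t + t^2)/(7*l + t)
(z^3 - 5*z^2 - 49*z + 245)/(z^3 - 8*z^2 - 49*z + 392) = (z - 5)/(z - 8)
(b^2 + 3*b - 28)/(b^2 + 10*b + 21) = (b - 4)/(b + 3)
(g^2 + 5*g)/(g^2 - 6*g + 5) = g*(g + 5)/(g^2 - 6*g + 5)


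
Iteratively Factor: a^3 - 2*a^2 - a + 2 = (a + 1)*(a^2 - 3*a + 2) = (a - 1)*(a + 1)*(a - 2)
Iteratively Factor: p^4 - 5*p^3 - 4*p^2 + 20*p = (p - 5)*(p^3 - 4*p) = p*(p - 5)*(p^2 - 4) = p*(p - 5)*(p + 2)*(p - 2)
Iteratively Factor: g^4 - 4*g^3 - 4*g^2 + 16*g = (g + 2)*(g^3 - 6*g^2 + 8*g) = (g - 2)*(g + 2)*(g^2 - 4*g) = (g - 4)*(g - 2)*(g + 2)*(g)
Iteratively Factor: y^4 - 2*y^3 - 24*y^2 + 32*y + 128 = (y - 4)*(y^3 + 2*y^2 - 16*y - 32) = (y - 4)*(y + 2)*(y^2 - 16) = (y - 4)^2*(y + 2)*(y + 4)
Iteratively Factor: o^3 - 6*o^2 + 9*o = (o - 3)*(o^2 - 3*o) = o*(o - 3)*(o - 3)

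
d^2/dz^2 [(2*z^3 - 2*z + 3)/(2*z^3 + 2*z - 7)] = 8*(-12*z^5 + 60*z^4 + 4*z^3 - 54*z^2 + 105*z - 4)/(8*z^9 + 24*z^7 - 84*z^6 + 24*z^5 - 168*z^4 + 302*z^3 - 84*z^2 + 294*z - 343)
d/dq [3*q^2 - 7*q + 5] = 6*q - 7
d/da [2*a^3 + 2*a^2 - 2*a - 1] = 6*a^2 + 4*a - 2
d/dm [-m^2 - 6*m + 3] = -2*m - 6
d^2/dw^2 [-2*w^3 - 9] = -12*w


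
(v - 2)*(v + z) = v^2 + v*z - 2*v - 2*z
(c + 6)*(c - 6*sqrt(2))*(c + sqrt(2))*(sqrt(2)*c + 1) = sqrt(2)*c^4 - 9*c^3 + 6*sqrt(2)*c^3 - 54*c^2 - 17*sqrt(2)*c^2 - 102*sqrt(2)*c - 12*c - 72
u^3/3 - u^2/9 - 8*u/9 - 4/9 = (u/3 + 1/3)*(u - 2)*(u + 2/3)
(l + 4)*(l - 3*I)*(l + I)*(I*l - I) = I*l^4 + 2*l^3 + 3*I*l^3 + 6*l^2 - I*l^2 - 8*l + 9*I*l - 12*I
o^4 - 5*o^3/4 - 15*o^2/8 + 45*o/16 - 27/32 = (o - 3/2)*(o - 3/4)*(o - 1/2)*(o + 3/2)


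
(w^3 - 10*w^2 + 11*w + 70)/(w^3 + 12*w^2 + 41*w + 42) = (w^2 - 12*w + 35)/(w^2 + 10*w + 21)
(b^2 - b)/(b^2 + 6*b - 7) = b/(b + 7)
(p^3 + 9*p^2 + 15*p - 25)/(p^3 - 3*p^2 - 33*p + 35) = (p + 5)/(p - 7)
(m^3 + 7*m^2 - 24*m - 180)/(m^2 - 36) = (m^2 + m - 30)/(m - 6)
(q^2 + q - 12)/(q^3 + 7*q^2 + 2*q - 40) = (q - 3)/(q^2 + 3*q - 10)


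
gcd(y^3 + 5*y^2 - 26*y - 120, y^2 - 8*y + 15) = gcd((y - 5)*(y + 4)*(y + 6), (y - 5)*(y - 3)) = y - 5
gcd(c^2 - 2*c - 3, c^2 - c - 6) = c - 3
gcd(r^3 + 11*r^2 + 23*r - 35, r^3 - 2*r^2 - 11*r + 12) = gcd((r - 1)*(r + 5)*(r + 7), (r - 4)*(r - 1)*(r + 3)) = r - 1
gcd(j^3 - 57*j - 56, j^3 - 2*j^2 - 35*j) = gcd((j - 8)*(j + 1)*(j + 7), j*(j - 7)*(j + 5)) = 1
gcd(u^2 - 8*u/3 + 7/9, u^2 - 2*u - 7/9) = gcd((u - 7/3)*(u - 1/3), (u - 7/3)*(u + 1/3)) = u - 7/3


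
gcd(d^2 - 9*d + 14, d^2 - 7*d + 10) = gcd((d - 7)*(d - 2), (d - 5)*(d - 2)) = d - 2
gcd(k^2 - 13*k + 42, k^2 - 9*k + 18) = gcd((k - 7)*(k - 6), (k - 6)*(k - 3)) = k - 6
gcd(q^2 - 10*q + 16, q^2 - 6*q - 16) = q - 8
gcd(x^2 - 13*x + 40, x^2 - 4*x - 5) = x - 5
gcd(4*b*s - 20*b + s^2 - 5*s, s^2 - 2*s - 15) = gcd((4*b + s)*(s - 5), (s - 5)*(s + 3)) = s - 5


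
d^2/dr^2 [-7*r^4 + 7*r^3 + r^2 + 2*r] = -84*r^2 + 42*r + 2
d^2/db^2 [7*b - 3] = 0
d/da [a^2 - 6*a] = 2*a - 6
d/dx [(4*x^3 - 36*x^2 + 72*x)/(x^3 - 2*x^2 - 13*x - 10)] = 4*(7*x^4 - 62*x^3 + 123*x^2 + 180*x - 180)/(x^6 - 4*x^5 - 22*x^4 + 32*x^3 + 209*x^2 + 260*x + 100)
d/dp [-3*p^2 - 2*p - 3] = -6*p - 2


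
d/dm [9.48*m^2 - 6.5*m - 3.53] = 18.96*m - 6.5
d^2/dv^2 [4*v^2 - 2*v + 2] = 8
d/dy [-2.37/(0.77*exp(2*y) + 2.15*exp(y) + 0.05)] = (3.6498*exp(y) + 5.0955)*exp(y)/(0.77*exp(2*y) + 2.15*exp(y) + 0.05)^2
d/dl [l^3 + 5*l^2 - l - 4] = 3*l^2 + 10*l - 1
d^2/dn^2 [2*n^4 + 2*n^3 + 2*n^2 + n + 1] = 24*n^2 + 12*n + 4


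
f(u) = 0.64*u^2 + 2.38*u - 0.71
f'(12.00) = 17.74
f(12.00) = 120.01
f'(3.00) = 6.22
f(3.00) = 12.19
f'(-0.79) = 1.37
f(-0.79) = -2.19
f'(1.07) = 3.75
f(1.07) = 2.57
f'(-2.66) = -1.02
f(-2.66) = -2.51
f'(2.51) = 5.59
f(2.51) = 9.30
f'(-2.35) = -0.63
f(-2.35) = -2.77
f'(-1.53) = 0.42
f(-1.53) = -2.85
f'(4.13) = 7.67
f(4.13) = 20.04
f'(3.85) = 7.31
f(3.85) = 17.94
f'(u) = 1.28*u + 2.38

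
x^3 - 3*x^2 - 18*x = x*(x - 6)*(x + 3)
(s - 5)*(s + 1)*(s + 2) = s^3 - 2*s^2 - 13*s - 10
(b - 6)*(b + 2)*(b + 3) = b^3 - b^2 - 24*b - 36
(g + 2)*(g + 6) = g^2 + 8*g + 12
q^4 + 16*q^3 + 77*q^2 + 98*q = q*(q + 2)*(q + 7)^2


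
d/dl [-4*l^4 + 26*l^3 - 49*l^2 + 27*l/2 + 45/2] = -16*l^3 + 78*l^2 - 98*l + 27/2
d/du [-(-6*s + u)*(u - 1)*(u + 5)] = 12*s*u + 24*s - 3*u^2 - 8*u + 5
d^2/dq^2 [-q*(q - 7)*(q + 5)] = 4 - 6*q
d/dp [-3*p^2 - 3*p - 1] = -6*p - 3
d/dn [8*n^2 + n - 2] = 16*n + 1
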